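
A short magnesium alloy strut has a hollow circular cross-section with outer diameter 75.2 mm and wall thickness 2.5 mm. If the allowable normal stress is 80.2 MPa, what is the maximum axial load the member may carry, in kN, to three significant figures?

A = 571 mm².
P_max = σ_allow · A = 80.2 · 571 = 45790 N = 45.79 kN.

45.8 kN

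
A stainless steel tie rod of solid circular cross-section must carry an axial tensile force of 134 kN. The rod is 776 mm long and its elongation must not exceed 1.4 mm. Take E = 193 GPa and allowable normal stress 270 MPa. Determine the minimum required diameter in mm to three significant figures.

25.1 mm

Required area A ≥ P/σ_allow = 134000/270 = 496.3 mm².
For a solid circular section, d ≥ √(4A/π) = 25.14 mm.
Elongation limit: A ≥ PL/(Eδ_allow) = 134000·776/(193000·1.4) = 384.8 mm² ⇒ d ≥ 22.14 mm.
The stress limit governs.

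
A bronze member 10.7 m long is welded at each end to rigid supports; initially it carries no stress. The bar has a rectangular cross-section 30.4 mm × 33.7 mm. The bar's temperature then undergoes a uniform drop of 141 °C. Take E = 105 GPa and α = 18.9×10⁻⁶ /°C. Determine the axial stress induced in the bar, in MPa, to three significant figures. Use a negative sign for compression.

Free thermal expansion αLΔT = 18.9e-6 · 10700 · -141 = -28.51 mm.
The walls impose strain ε = −(-28.51)/10700 = 2.6649e-03; σ = Eε = 105000 · 2.6649e-03 = 279.8 MPa.

280 MPa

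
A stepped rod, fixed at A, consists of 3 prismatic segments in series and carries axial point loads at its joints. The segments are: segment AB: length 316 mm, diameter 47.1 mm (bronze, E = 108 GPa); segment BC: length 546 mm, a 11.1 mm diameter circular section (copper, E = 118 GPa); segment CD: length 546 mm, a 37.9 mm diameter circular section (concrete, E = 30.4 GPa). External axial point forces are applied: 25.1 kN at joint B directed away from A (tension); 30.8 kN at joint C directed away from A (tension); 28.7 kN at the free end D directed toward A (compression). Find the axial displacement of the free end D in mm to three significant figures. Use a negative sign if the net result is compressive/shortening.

-0.311 mm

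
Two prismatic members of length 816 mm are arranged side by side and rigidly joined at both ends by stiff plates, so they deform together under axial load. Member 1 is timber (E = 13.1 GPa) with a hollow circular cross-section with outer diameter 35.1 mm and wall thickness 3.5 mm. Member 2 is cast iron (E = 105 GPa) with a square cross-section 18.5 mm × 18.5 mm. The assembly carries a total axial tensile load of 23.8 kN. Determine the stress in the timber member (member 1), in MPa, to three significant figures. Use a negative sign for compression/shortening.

7.70 MPa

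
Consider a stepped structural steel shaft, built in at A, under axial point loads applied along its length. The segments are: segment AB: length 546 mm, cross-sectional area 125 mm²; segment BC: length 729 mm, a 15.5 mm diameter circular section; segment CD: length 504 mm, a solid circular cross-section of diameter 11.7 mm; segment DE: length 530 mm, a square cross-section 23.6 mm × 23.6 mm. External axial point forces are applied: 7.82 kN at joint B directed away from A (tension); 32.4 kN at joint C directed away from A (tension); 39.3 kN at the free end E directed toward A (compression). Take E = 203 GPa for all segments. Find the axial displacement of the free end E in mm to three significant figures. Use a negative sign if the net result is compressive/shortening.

-1.20 mm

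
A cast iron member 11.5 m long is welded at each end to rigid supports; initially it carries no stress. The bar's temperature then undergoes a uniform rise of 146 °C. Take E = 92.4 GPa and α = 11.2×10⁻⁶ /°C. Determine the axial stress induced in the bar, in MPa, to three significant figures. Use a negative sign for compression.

Free thermal expansion αLΔT = 11.2e-6 · 11500 · 146 = 18.8 mm.
The walls impose strain ε = −(18.8)/11500 = -1.6352e-03; σ = Eε = 92400 · -1.6352e-03 = -151.1 MPa.

-151 MPa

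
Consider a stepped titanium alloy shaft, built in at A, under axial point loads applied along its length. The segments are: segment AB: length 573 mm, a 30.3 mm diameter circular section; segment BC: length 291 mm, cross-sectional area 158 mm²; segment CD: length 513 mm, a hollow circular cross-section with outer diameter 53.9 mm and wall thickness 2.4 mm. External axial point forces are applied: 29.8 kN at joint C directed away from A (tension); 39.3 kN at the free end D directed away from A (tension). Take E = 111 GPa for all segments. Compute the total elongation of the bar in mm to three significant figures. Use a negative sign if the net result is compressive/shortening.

2.11 mm

Internal axial forces (sectioning from the free end, tension +): N_CD = 39.3 kN, N_BC = 69.1 kN, N_AB = 69.1 kN.
A_AB = 721.1 mm².
A_CD = 388.3 mm².
δ_AB = 69100·573/(721.1·111000) = 0.4947 mm
δ_BC = 69100·291/(158·111000) = 1.147 mm
δ_CD = 39300·513/(388.3·111000) = 0.4678 mm
δ = Σδ_i = 2.109 mm.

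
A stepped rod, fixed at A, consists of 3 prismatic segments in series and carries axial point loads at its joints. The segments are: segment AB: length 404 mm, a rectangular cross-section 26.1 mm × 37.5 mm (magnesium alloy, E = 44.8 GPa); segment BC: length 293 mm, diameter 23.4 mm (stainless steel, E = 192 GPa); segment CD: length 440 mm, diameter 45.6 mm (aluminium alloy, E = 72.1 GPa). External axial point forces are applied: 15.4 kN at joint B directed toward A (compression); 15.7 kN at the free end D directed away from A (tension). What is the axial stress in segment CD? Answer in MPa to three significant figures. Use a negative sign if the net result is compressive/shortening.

Internal axial forces (sectioning from the free end, tension +): N_CD = 15.7 kN, N_BC = 15.7 kN, N_AB = 0.3 kN.
A_CD = 1633 mm².
σ_CD = N_CD/A_CD = 15700/1633 = 9.613 MPa.

9.61 MPa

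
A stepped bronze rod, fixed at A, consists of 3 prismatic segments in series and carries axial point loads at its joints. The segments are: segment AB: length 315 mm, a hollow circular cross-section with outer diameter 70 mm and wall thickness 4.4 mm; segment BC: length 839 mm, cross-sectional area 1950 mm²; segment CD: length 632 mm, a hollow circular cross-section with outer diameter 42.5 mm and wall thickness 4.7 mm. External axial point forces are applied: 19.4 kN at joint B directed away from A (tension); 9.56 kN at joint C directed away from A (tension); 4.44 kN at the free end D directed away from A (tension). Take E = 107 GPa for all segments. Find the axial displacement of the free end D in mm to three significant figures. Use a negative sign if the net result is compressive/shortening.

0.212 mm

Internal axial forces (sectioning from the free end, tension +): N_CD = 4.44 kN, N_BC = 14 kN, N_AB = 33.4 kN.
A_AB = 906.8 mm².
A_CD = 558.1 mm².
δ_AB = 33400·315/(906.8·107000) = 0.1084 mm
δ_BC = 14000·839/(1950·107000) = 0.0563 mm
δ_CD = 4440·632/(558.1·107000) = 0.04699 mm
δ = Σδ_i = 0.2117 mm.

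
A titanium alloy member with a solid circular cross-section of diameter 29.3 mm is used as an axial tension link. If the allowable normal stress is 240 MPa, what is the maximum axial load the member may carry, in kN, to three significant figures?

162 kN

A = 674.3 mm².
P_max = σ_allow · A = 240 · 674.3 = 161800 N = 161.8 kN.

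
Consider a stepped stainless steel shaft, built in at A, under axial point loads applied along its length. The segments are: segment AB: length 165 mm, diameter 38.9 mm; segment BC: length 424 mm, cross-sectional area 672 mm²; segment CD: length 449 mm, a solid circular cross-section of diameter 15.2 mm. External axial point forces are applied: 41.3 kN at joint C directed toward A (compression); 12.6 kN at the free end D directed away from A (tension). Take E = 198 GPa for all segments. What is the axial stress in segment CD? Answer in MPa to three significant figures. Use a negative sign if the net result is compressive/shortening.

Internal axial forces (sectioning from the free end, tension +): N_CD = 12.6 kN, N_BC = -28.7 kN, N_AB = -28.7 kN.
A_CD = 181.5 mm².
σ_CD = N_CD/A_CD = 12600/181.5 = 69.44 MPa.

69.4 MPa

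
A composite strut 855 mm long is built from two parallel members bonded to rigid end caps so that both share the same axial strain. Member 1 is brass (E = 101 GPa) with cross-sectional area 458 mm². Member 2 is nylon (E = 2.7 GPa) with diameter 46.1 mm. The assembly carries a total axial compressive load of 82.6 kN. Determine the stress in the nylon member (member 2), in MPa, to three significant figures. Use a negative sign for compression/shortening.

A_2 = 1669 mm².
Equal strain + equilibrium ⇒ each member carries load in proportion to AE: A₁E₁ = 46260000 N, A₂E₂ = 4507000 N, ΣAE = 50760000 N.
σ₂ = P·E₂/ΣAE = -82600·2700/50760000 = -4.393 MPa.

-4.39 MPa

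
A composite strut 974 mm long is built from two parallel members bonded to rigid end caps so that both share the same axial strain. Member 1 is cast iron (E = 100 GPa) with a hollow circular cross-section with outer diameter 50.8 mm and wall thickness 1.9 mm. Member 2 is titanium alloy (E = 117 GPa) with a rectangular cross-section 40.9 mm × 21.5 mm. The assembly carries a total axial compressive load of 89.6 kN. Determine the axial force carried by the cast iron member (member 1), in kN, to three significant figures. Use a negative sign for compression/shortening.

-19.8 kN

A_1 = 291.9 mm².
A_2 = 879.4 mm².
Equal strain + equilibrium ⇒ each member carries load in proportion to AE: A₁E₁ = 29190000 N, A₂E₂ = 102900000 N, ΣAE = 132100000 N.
F₁ = P·A₁E₁/ΣAE = -89600·29190000/132100000 = -19800 N.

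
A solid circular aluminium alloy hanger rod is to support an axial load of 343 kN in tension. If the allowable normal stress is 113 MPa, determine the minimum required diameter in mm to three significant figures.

Required area A ≥ P/σ_allow = 343000/113 = 3035 mm².
For a solid circular section, d ≥ √(4A/π) = 62.17 mm.

62.2 mm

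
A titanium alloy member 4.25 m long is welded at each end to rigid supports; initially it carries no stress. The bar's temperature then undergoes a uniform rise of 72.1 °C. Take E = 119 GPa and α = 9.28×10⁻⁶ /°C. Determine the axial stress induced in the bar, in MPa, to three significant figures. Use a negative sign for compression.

Free thermal expansion αLΔT = 9.28e-6 · 4250 · 72.1 = 2.844 mm.
The walls impose strain ε = −(2.844)/4250 = -6.6909e-04; σ = Eε = 119000 · -6.6909e-04 = -79.62 MPa.

-79.6 MPa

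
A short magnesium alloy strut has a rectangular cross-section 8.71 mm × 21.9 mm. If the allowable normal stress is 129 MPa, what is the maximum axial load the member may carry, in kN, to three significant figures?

24.6 kN

A = 190.7 mm².
P_max = σ_allow · A = 129 · 190.7 = 24610 N = 24.61 kN.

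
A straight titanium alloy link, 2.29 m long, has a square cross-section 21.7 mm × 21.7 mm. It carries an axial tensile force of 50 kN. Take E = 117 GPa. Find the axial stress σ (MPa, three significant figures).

A = 470.9 mm².
σ = N/A = 50000/470.9 = 106.2 MPa.

106 MPa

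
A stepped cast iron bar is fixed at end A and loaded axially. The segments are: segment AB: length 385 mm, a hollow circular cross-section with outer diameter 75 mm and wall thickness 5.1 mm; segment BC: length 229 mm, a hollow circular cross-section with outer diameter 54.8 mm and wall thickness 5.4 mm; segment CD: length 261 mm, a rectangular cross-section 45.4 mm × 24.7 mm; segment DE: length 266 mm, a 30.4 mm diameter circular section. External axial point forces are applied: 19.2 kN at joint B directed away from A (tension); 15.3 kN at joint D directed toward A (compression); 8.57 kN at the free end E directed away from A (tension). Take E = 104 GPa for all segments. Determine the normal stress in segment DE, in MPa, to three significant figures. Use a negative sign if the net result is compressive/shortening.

11.8 MPa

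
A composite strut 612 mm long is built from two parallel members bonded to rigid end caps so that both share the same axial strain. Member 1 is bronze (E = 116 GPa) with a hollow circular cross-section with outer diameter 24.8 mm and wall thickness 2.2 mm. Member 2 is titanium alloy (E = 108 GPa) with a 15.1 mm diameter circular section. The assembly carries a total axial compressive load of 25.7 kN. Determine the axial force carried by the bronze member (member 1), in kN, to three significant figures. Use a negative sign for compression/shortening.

A_1 = 156.2 mm².
A_2 = 179.1 mm².
Equal strain + equilibrium ⇒ each member carries load in proportion to AE: A₁E₁ = 18120000 N, A₂E₂ = 19340000 N, ΣAE = 37460000 N.
F₁ = P·A₁E₁/ΣAE = -25700·18120000/37460000 = -12430 N.

-12.4 kN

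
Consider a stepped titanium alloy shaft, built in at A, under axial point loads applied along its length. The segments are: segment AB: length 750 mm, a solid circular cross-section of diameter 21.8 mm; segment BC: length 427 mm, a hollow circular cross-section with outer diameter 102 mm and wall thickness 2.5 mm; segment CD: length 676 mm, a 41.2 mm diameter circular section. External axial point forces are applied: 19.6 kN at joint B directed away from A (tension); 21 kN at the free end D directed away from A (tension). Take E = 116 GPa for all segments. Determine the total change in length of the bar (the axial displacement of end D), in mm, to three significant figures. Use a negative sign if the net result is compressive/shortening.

Internal axial forces (sectioning from the free end, tension +): N_CD = 21 kN, N_BC = 21 kN, N_AB = 40.6 kN.
A_AB = 373.3 mm².
A_BC = 781.5 mm².
A_CD = 1333 mm².
δ_AB = 40600·750/(373.3·116000) = 0.7033 mm
δ_BC = 21000·427/(781.5·116000) = 0.09892 mm
δ_CD = 21000·676/(1333·116000) = 0.0918 mm
δ = Σδ_i = 0.894 mm.

0.894 mm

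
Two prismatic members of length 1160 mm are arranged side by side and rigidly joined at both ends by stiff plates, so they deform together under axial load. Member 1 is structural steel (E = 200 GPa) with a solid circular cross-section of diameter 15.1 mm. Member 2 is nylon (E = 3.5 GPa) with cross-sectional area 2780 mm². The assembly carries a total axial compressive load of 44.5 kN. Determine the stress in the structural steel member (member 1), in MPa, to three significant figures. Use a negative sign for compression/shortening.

-195 MPa

A_1 = 179.1 mm².
Equal strain + equilibrium ⇒ each member carries load in proportion to AE: A₁E₁ = 35820000 N, A₂E₂ = 9730000 N, ΣAE = 45550000 N.
σ₁ = P·E₁/ΣAE = -44500·200000/45550000 = -195.4 MPa.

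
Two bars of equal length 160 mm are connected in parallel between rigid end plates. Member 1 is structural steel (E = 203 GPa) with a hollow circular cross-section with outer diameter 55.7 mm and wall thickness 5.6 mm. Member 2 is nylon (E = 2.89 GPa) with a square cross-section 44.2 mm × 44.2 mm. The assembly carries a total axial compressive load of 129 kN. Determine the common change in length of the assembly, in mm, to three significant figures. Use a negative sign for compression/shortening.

-0.112 mm

A_1 = 881.4 mm².
A_2 = 1954 mm².
Equal strain + equilibrium ⇒ each member carries load in proportion to AE: A₁E₁ = 178900000 N, A₂E₂ = 5646000 N, ΣAE = 184600000 N.
δ = PL/ΣAE = -129000·160/184600000 = -0.1118 mm.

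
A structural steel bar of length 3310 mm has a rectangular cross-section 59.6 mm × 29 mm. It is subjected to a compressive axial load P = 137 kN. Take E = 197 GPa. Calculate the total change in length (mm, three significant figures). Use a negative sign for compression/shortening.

-1.33 mm

A = 1728 mm².
δ_mech = NL/(AE) = -137000·3310/(1728·197000) = -1.332 mm.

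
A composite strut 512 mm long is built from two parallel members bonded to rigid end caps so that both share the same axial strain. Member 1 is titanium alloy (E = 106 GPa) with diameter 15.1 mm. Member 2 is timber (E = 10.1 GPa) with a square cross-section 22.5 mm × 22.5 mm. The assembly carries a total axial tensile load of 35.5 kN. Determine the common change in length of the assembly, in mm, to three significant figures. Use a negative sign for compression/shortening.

A_1 = 179.1 mm².
A_2 = 506.2 mm².
Equal strain + equilibrium ⇒ each member carries load in proportion to AE: A₁E₁ = 18980000 N, A₂E₂ = 5113000 N, ΣAE = 24100000 N.
δ = PL/ΣAE = 35500·512/24100000 = 0.7543 mm.

0.754 mm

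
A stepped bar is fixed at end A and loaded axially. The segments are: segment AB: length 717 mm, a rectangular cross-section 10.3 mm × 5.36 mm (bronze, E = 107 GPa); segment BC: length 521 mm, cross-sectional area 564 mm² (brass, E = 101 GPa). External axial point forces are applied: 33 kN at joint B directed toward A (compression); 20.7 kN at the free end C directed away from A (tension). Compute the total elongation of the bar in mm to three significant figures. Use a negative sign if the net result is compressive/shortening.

Internal axial forces (sectioning from the free end, tension +): N_BC = 20.7 kN, N_AB = -12.3 kN.
A_AB = 55.21 mm².
δ_AB = -12300·717/(55.21·107000) = -1.493 mm
δ_BC = 20700·521/(564·101000) = 0.1893 mm
δ = Σδ_i = -1.304 mm.

-1.30 mm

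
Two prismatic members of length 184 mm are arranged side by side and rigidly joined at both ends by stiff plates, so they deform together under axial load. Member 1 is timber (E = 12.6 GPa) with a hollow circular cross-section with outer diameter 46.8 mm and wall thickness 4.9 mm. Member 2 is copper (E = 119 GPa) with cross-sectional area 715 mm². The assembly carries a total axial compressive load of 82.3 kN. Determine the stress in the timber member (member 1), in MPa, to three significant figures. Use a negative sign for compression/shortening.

A_1 = 645 mm².
Equal strain + equilibrium ⇒ each member carries load in proportion to AE: A₁E₁ = 8127000 N, A₂E₂ = 85080000 N, ΣAE = 93210000 N.
σ₁ = P·E₁/ΣAE = -82300·12600/93210000 = -11.12 MPa.

-11.1 MPa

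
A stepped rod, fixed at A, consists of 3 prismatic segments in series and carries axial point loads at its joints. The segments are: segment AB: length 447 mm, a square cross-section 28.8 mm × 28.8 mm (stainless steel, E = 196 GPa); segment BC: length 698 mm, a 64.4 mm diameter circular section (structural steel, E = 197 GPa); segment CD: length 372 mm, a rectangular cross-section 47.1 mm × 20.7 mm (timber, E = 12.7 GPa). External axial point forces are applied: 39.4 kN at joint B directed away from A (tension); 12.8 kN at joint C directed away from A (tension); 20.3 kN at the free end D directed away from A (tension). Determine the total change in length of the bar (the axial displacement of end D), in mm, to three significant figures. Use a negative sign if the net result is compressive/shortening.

0.845 mm

Internal axial forces (sectioning from the free end, tension +): N_CD = 20.3 kN, N_BC = 33.1 kN, N_AB = 72.5 kN.
A_AB = 829.4 mm².
A_BC = 3257 mm².
A_CD = 975 mm².
δ_AB = 72500·447/(829.4·196000) = 0.1993 mm
δ_BC = 33100·698/(3257·197000) = 0.036 mm
δ_CD = 20300·372/(975·12700) = 0.6099 mm
δ = Σδ_i = 0.8452 mm.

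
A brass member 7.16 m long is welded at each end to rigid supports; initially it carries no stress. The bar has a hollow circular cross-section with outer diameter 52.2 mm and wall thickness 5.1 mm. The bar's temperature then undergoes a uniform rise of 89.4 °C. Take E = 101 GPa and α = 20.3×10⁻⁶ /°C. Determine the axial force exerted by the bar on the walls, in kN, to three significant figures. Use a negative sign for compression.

-138 kN

Free thermal expansion αLΔT = 20.3e-6 · 7160 · 89.4 = 12.99 mm.
The walls impose strain ε = −(12.99)/7160 = -1.8148e-03; σ = Eε = 101000 · -1.8148e-03 = -183.3 MPa.
Wall reaction R = σ·A = -183.3·754.6 = -138300 N = -138.3 kN.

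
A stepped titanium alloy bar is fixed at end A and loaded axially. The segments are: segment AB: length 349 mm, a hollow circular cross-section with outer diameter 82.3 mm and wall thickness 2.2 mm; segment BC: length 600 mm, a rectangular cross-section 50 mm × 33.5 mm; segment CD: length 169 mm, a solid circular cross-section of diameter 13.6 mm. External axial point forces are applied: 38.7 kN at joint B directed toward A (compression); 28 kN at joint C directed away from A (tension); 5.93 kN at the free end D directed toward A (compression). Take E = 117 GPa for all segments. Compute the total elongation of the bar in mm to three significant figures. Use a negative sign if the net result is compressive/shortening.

-0.0810 mm

Internal axial forces (sectioning from the free end, tension +): N_CD = -5.93 kN, N_BC = 22.07 kN, N_AB = -16.63 kN.
A_AB = 553.6 mm².
A_BC = 1675 mm².
A_CD = 145.3 mm².
δ_AB = -16630·349/(553.6·117000) = -0.0896 mm
δ_BC = 22070·600/(1675·117000) = 0.06757 mm
δ_CD = -5930·169/(145.3·117000) = -0.05896 mm
δ = Σδ_i = -0.081 mm.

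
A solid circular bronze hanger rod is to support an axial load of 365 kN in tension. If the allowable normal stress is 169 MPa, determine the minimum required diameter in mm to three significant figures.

52.4 mm

Required area A ≥ P/σ_allow = 365000/169 = 2160 mm².
For a solid circular section, d ≥ √(4A/π) = 52.44 mm.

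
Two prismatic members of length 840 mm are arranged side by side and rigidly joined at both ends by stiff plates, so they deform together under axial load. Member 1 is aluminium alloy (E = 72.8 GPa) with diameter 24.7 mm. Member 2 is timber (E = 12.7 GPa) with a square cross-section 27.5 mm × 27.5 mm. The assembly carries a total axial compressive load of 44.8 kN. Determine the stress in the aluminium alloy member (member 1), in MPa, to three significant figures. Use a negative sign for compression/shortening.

A_1 = 479.2 mm².
A_2 = 756.2 mm².
Equal strain + equilibrium ⇒ each member carries load in proportion to AE: A₁E₁ = 34880000 N, A₂E₂ = 9604000 N, ΣAE = 44490000 N.
σ₁ = P·E₁/ΣAE = -44800·72800/44490000 = -73.31 MPa.

-73.3 MPa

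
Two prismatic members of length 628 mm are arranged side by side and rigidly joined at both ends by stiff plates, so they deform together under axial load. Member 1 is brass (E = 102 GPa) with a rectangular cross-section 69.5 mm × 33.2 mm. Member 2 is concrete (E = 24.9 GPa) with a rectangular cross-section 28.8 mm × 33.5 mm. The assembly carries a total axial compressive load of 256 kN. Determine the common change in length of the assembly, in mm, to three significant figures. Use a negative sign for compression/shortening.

A_1 = 2307 mm².
A_2 = 964.8 mm².
Equal strain + equilibrium ⇒ each member carries load in proportion to AE: A₁E₁ = 235400000 N, A₂E₂ = 24020000 N, ΣAE = 259400000 N.
δ = PL/ΣAE = -256000·628/259400000 = -0.6198 mm.

-0.620 mm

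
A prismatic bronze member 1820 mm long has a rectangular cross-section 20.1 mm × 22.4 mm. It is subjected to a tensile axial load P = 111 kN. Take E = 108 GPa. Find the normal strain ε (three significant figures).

0.00228

A = 450.2 mm².
σ = N/A = 246.5 MPa; ε = σ/E = 246.5/108000 = 2.283e-03.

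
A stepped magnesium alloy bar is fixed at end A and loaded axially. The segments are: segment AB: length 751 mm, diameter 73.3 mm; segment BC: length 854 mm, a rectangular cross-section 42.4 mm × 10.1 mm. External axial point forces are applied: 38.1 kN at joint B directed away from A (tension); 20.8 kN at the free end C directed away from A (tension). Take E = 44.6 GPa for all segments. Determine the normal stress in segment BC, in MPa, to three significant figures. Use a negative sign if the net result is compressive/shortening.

48.6 MPa

Internal axial forces (sectioning from the free end, tension +): N_BC = 20.8 kN, N_AB = 58.9 kN.
A_BC = 428.2 mm².
σ_BC = N_BC/A_BC = 20800/428.2 = 48.57 MPa.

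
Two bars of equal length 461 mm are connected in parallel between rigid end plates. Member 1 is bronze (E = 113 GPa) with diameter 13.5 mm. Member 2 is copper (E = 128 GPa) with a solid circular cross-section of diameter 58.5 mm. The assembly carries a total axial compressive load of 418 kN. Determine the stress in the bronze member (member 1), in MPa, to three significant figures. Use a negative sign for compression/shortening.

A_1 = 143.1 mm².
A_2 = 2688 mm².
Equal strain + equilibrium ⇒ each member carries load in proportion to AE: A₁E₁ = 16170000 N, A₂E₂ = 344000000 N, ΣAE = 360200000 N.
σ₁ = P·E₁/ΣAE = -418000·113000/360200000 = -131.1 MPa.

-131 MPa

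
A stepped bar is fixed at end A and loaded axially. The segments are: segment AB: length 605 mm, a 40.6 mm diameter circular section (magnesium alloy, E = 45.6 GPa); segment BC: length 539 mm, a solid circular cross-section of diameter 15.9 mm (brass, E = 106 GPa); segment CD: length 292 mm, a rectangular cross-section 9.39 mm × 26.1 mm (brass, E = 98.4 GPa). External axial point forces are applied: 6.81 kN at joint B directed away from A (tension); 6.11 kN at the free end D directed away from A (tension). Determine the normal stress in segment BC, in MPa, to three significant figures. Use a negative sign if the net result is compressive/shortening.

30.8 MPa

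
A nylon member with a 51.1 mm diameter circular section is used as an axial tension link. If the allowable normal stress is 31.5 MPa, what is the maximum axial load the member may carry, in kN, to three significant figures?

A = 2051 mm².
P_max = σ_allow · A = 31.5 · 2051 = 64600 N = 64.6 kN.

64.6 kN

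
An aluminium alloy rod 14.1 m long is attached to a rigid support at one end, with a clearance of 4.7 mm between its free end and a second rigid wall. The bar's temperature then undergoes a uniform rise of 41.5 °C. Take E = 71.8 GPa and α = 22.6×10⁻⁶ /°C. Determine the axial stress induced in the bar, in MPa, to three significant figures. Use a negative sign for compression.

Free thermal expansion αLΔT = 22.6e-6 · 14100 · 41.5 = 13.22 mm.
The walls engage after the gap closes; constrained expansion = 13.22 − 4.7 = 8.524 mm.
The walls impose strain ε = −(8.524)/14100 = -6.0457e-04; σ = Eε = 71800 · -6.0457e-04 = -43.41 MPa.

-43.4 MPa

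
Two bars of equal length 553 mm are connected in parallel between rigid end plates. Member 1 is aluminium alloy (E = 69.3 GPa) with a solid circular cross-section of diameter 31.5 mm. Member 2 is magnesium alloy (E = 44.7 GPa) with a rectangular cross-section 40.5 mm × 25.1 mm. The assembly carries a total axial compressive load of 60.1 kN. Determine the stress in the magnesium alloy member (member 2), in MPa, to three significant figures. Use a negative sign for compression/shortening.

-27.0 MPa

A_1 = 779.3 mm².
A_2 = 1017 mm².
Equal strain + equilibrium ⇒ each member carries load in proportion to AE: A₁E₁ = 54010000 N, A₂E₂ = 45440000 N, ΣAE = 99450000 N.
σ₂ = P·E₂/ΣAE = -60100·44700/99450000 = -27.01 MPa.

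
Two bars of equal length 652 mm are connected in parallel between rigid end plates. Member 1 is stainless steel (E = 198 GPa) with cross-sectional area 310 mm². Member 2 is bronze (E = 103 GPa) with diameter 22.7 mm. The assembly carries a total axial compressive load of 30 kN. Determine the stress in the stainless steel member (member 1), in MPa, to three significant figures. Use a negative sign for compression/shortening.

A_2 = 404.7 mm².
Equal strain + equilibrium ⇒ each member carries load in proportion to AE: A₁E₁ = 61380000 N, A₂E₂ = 41680000 N, ΣAE = 103100000 N.
σ₁ = P·E₁/ΣAE = -30000·198000/103100000 = -57.63 MPa.

-57.6 MPa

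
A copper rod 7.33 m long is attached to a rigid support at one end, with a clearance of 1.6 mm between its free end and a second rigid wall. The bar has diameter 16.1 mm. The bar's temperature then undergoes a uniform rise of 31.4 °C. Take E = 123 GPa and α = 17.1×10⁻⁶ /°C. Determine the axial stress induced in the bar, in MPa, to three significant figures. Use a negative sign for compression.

Free thermal expansion αLΔT = 17.1e-6 · 7330 · 31.4 = 3.936 mm.
The walls engage after the gap closes; constrained expansion = 3.936 − 1.6 = 2.336 mm.
The walls impose strain ε = −(2.336)/7330 = -3.1866e-04; σ = Eε = 123000 · -3.1866e-04 = -39.2 MPa.

-39.2 MPa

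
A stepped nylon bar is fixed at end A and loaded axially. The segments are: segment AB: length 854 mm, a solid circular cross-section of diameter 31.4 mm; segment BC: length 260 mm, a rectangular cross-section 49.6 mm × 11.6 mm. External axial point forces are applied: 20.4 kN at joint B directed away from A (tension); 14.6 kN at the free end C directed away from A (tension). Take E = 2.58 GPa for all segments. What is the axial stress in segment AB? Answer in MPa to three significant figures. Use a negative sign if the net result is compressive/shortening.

45.2 MPa

Internal axial forces (sectioning from the free end, tension +): N_BC = 14.6 kN, N_AB = 35 kN.
A_AB = 774.4 mm².
σ_AB = N_AB/A_AB = 35000/774.4 = 45.2 MPa.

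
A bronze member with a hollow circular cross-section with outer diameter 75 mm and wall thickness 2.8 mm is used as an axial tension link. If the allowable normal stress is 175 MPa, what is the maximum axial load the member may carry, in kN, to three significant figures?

111 kN

A = 635.1 mm².
P_max = σ_allow · A = 175 · 635.1 = 111100 N = 111.1 kN.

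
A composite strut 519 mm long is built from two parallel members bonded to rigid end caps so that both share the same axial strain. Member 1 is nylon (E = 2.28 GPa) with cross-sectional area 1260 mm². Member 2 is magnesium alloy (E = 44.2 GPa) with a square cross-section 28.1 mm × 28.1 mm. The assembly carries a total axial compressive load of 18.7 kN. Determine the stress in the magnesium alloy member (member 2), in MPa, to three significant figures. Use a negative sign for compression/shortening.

-21.9 MPa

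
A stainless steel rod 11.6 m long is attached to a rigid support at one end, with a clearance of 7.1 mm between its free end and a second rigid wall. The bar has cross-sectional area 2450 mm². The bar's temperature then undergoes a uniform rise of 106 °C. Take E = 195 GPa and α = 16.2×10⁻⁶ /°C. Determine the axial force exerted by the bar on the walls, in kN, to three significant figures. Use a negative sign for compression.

-528 kN

Free thermal expansion αLΔT = 16.2e-6 · 11600 · 106 = 19.92 mm.
The walls engage after the gap closes; constrained expansion = 19.92 − 7.1 = 12.82 mm.
The walls impose strain ε = −(12.82)/11600 = -1.1051e-03; σ = Eε = 195000 · -1.1051e-03 = -215.5 MPa.
Wall reaction R = σ·A = -215.5·2450 = -528000 N = -528 kN.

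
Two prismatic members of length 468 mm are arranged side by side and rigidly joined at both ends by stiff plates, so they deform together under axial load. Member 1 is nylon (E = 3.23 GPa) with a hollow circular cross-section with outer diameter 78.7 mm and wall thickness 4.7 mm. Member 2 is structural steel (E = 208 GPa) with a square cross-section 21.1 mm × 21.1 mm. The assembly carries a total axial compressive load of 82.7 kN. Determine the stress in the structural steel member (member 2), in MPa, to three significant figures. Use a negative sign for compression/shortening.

A_1 = 1093 mm².
A_2 = 445.2 mm².
Equal strain + equilibrium ⇒ each member carries load in proportion to AE: A₁E₁ = 3529000 N, A₂E₂ = 92600000 N, ΣAE = 96130000 N.
σ₂ = P·E₂/ΣAE = -82700·208000/96130000 = -178.9 MPa.

-179 MPa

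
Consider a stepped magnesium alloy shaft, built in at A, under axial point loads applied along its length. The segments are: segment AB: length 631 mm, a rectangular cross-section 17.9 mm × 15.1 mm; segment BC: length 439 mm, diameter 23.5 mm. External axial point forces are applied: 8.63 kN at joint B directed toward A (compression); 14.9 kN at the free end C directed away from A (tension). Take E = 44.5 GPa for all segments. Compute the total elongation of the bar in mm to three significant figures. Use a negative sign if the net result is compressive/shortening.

Internal axial forces (sectioning from the free end, tension +): N_BC = 14.9 kN, N_AB = 6.27 kN.
A_AB = 270.3 mm².
A_BC = 433.7 mm².
δ_AB = 6270·631/(270.3·44500) = 0.3289 mm
δ_BC = 14900·439/(433.7·44500) = 0.3389 mm
δ = Σδ_i = 0.6678 mm.

0.668 mm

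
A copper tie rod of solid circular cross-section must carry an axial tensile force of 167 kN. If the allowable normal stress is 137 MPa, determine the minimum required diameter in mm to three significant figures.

39.4 mm

Required area A ≥ P/σ_allow = 167000/137 = 1219 mm².
For a solid circular section, d ≥ √(4A/π) = 39.4 mm.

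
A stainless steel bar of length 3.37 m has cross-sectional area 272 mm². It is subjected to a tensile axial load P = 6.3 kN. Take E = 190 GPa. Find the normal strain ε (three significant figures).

σ = N/A = 23.16 MPa; ε = σ/E = 23.16/190000 = 1.219e-04.

1.22e-04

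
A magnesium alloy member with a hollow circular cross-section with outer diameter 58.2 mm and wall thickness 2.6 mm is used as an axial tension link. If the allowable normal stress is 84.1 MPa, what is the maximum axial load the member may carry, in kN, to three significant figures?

A = 454.1 mm².
P_max = σ_allow · A = 84.1 · 454.1 = 38190 N = 38.19 kN.

38.2 kN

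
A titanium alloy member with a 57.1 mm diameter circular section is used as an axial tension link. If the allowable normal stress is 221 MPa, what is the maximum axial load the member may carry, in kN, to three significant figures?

A = 2561 mm².
P_max = σ_allow · A = 221 · 2561 = 565900 N = 565.9 kN.

566 kN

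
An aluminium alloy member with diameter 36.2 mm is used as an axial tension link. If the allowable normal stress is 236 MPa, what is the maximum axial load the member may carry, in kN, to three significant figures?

243 kN

A = 1029 mm².
P_max = σ_allow · A = 236 · 1029 = 242900 N = 242.9 kN.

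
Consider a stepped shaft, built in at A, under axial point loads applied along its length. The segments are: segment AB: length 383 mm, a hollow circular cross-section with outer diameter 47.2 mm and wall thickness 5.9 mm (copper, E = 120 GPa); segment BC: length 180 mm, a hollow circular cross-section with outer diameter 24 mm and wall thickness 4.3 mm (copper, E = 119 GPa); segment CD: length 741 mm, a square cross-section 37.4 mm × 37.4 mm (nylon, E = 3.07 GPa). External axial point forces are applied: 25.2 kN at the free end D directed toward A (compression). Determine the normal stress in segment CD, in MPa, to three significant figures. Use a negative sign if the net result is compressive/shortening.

-18.0 MPa

Internal axial forces (sectioning from the free end, tension +): N_CD = -25.2 kN, N_BC = -25.2 kN, N_AB = -25.2 kN.
A_CD = 1399 mm².
σ_CD = N_CD/A_CD = -25200/1399 = -18.02 MPa.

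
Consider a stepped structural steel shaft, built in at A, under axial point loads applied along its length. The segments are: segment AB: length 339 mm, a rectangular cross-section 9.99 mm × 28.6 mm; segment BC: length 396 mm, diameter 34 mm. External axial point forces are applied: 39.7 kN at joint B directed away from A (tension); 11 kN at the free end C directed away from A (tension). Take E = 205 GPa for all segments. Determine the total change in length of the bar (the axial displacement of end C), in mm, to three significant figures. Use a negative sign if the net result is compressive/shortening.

0.317 mm

Internal axial forces (sectioning from the free end, tension +): N_BC = 11 kN, N_AB = 50.7 kN.
A_AB = 285.7 mm².
A_BC = 907.9 mm².
δ_AB = 50700·339/(285.7·205000) = 0.2934 mm
δ_BC = 11000·396/(907.9·205000) = 0.0234 mm
δ = Σδ_i = 0.3168 mm.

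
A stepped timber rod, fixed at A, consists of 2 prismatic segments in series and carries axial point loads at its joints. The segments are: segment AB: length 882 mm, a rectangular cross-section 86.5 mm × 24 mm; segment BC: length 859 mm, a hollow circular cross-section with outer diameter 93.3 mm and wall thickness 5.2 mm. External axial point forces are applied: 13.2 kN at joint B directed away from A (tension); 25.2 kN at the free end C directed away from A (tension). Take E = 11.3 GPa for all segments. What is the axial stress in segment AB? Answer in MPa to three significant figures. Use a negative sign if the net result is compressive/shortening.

Internal axial forces (sectioning from the free end, tension +): N_BC = 25.2 kN, N_AB = 38.4 kN.
A_AB = 2076 mm².
σ_AB = N_AB/A_AB = 38400/2076 = 18.5 MPa.

18.5 MPa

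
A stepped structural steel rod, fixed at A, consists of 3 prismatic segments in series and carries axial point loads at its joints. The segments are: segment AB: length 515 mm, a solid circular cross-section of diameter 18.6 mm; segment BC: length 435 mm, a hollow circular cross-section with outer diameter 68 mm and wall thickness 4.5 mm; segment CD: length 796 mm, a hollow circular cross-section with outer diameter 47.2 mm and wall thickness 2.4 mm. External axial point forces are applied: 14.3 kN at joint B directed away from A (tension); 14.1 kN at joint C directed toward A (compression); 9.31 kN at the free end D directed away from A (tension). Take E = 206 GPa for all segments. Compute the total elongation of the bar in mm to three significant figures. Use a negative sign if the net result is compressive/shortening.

0.183 mm

Internal axial forces (sectioning from the free end, tension +): N_CD = 9.31 kN, N_BC = -4.79 kN, N_AB = 9.51 kN.
A_AB = 271.7 mm².
A_BC = 897.7 mm².
A_CD = 337.8 mm².
δ_AB = 9510·515/(271.7·206000) = 0.0875 mm
δ_BC = -4790·435/(897.7·206000) = -0.01127 mm
δ_CD = 9310·796/(337.8·206000) = 0.1065 mm
δ = Σδ_i = 0.1827 mm.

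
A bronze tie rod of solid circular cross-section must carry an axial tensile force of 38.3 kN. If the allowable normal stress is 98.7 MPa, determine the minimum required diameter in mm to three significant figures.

22.2 mm

Required area A ≥ P/σ_allow = 38300/98.7 = 388 mm².
For a solid circular section, d ≥ √(4A/π) = 22.23 mm.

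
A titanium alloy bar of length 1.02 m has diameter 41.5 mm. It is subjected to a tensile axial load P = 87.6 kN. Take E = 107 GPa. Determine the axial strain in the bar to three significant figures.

A = 1353 mm².
σ = N/A = 64.76 MPa; ε = σ/E = 64.76/107000 = 6.052e-04.

6.05e-04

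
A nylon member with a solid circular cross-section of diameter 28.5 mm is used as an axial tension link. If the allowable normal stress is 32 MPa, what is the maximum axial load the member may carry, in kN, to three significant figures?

A = 637.9 mm².
P_max = σ_allow · A = 32 · 637.9 = 20410 N = 20.41 kN.

20.4 kN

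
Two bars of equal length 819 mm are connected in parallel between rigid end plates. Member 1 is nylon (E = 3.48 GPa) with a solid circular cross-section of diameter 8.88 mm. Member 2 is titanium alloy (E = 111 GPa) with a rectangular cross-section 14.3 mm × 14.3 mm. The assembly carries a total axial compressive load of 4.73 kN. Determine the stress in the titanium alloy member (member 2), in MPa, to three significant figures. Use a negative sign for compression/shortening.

-22.9 MPa

A_1 = 61.93 mm².
A_2 = 204.5 mm².
Equal strain + equilibrium ⇒ each member carries load in proportion to AE: A₁E₁ = 215500 N, A₂E₂ = 22700000 N, ΣAE = 22910000 N.
σ₂ = P·E₂/ΣAE = -4730·111000/22910000 = -22.91 MPa.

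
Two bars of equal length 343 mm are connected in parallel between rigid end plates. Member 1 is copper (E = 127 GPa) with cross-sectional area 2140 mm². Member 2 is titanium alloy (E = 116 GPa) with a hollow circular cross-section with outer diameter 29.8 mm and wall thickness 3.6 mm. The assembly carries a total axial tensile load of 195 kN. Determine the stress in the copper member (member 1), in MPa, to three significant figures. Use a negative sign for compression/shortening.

80.9 MPa

A_2 = 296.3 mm².
Equal strain + equilibrium ⇒ each member carries load in proportion to AE: A₁E₁ = 271800000 N, A₂E₂ = 34370000 N, ΣAE = 306200000 N.
σ₁ = P·E₁/ΣAE = 195000·127000/306200000 = 80.89 MPa.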